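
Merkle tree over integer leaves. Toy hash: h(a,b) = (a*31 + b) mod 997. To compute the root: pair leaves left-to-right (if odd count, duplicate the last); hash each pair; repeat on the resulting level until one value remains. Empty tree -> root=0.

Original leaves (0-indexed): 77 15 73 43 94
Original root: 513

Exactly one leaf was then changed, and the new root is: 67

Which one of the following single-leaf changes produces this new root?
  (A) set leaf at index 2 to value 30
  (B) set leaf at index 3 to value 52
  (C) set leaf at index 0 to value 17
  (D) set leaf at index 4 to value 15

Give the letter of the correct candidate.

Original leaves: [77, 15, 73, 43, 94]
Target new root: 67
Try each candidate change and compute the resulting root:
Candidate A: set leaf[2] = 30 -> leaves = [77, 15, 30, 43, 94]
  L0: [77, 15, 30, 43, 94]
  L1: h(77,15)=(77*31+15)%997=408 h(30,43)=(30*31+43)%997=973 h(94,94)=(94*31+94)%997=17 -> [408, 973, 17]
  L2: h(408,973)=(408*31+973)%997=660 h(17,17)=(17*31+17)%997=544 -> [660, 544]
  L3: h(660,544)=(660*31+544)%997=67 -> [67]
  root = 67 == target 67  ** MATCH **
Candidate B: set leaf[3] = 52 -> leaves = [77, 15, 73, 52, 94]
  L0: [77, 15, 73, 52, 94]
  L1: h(77,15)=(77*31+15)%997=408 h(73,52)=(73*31+52)%997=321 h(94,94)=(94*31+94)%997=17 -> [408, 321, 17]
  L2: h(408,321)=(408*31+321)%997=8 h(17,17)=(17*31+17)%997=544 -> [8, 544]
  L3: h(8,544)=(8*31+544)%997=792 -> [792]
  root = 792 != target 67
Candidate C: set leaf[0] = 17 -> leaves = [17, 15, 73, 43, 94]
  L0: [17, 15, 73, 43, 94]
  L1: h(17,15)=(17*31+15)%997=542 h(73,43)=(73*31+43)%997=312 h(94,94)=(94*31+94)%997=17 -> [542, 312, 17]
  L2: h(542,312)=(542*31+312)%997=165 h(17,17)=(17*31+17)%997=544 -> [165, 544]
  L3: h(165,544)=(165*31+544)%997=674 -> [674]
  root = 674 != target 67
Candidate D: set leaf[4] = 15 -> leaves = [77, 15, 73, 43, 15]
  L0: [77, 15, 73, 43, 15]
  L1: h(77,15)=(77*31+15)%997=408 h(73,43)=(73*31+43)%997=312 h(15,15)=(15*31+15)%997=480 -> [408, 312, 480]
  L2: h(408,312)=(408*31+312)%997=996 h(480,480)=(480*31+480)%997=405 -> [996, 405]
  L3: h(996,405)=(996*31+405)%997=374 -> [374]
  root = 374 != target 67
Candidate A produces the target root.

Answer: A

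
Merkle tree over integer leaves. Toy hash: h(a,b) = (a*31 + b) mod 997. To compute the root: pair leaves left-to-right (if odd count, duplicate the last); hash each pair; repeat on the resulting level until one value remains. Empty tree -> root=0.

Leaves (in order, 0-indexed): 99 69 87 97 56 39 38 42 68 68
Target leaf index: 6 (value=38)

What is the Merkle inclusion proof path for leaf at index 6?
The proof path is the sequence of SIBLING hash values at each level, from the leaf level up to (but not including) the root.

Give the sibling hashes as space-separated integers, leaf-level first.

L0 (leaves): [99, 69, 87, 97, 56, 39, 38, 42, 68, 68], target index=6
L1: h(99,69)=(99*31+69)%997=147 [pair 0] h(87,97)=(87*31+97)%997=800 [pair 1] h(56,39)=(56*31+39)%997=778 [pair 2] h(38,42)=(38*31+42)%997=223 [pair 3] h(68,68)=(68*31+68)%997=182 [pair 4] -> [147, 800, 778, 223, 182]
  Sibling for proof at L0: 42
L2: h(147,800)=(147*31+800)%997=372 [pair 0] h(778,223)=(778*31+223)%997=413 [pair 1] h(182,182)=(182*31+182)%997=839 [pair 2] -> [372, 413, 839]
  Sibling for proof at L1: 778
L3: h(372,413)=(372*31+413)%997=978 [pair 0] h(839,839)=(839*31+839)%997=926 [pair 1] -> [978, 926]
  Sibling for proof at L2: 372
L4: h(978,926)=(978*31+926)%997=337 [pair 0] -> [337]
  Sibling for proof at L3: 926
Root: 337
Proof path (sibling hashes from leaf to root): [42, 778, 372, 926]

Answer: 42 778 372 926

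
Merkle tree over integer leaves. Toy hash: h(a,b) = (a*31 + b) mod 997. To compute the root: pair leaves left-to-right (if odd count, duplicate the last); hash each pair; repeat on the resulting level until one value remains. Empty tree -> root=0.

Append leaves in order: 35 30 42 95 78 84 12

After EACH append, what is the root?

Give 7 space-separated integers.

After append 35 (leaves=[35]):
  L0: [35]
  root=35
After append 30 (leaves=[35, 30]):
  L0: [35, 30]
  L1: h(35,30)=(35*31+30)%997=118 -> [118]
  root=118
After append 42 (leaves=[35, 30, 42]):
  L0: [35, 30, 42]
  L1: h(35,30)=(35*31+30)%997=118 h(42,42)=(42*31+42)%997=347 -> [118, 347]
  L2: h(118,347)=(118*31+347)%997=17 -> [17]
  root=17
After append 95 (leaves=[35, 30, 42, 95]):
  L0: [35, 30, 42, 95]
  L1: h(35,30)=(35*31+30)%997=118 h(42,95)=(42*31+95)%997=400 -> [118, 400]
  L2: h(118,400)=(118*31+400)%997=70 -> [70]
  root=70
After append 78 (leaves=[35, 30, 42, 95, 78]):
  L0: [35, 30, 42, 95, 78]
  L1: h(35,30)=(35*31+30)%997=118 h(42,95)=(42*31+95)%997=400 h(78,78)=(78*31+78)%997=502 -> [118, 400, 502]
  L2: h(118,400)=(118*31+400)%997=70 h(502,502)=(502*31+502)%997=112 -> [70, 112]
  L3: h(70,112)=(70*31+112)%997=288 -> [288]
  root=288
After append 84 (leaves=[35, 30, 42, 95, 78, 84]):
  L0: [35, 30, 42, 95, 78, 84]
  L1: h(35,30)=(35*31+30)%997=118 h(42,95)=(42*31+95)%997=400 h(78,84)=(78*31+84)%997=508 -> [118, 400, 508]
  L2: h(118,400)=(118*31+400)%997=70 h(508,508)=(508*31+508)%997=304 -> [70, 304]
  L3: h(70,304)=(70*31+304)%997=480 -> [480]
  root=480
After append 12 (leaves=[35, 30, 42, 95, 78, 84, 12]):
  L0: [35, 30, 42, 95, 78, 84, 12]
  L1: h(35,30)=(35*31+30)%997=118 h(42,95)=(42*31+95)%997=400 h(78,84)=(78*31+84)%997=508 h(12,12)=(12*31+12)%997=384 -> [118, 400, 508, 384]
  L2: h(118,400)=(118*31+400)%997=70 h(508,384)=(508*31+384)%997=180 -> [70, 180]
  L3: h(70,180)=(70*31+180)%997=356 -> [356]
  root=356

Answer: 35 118 17 70 288 480 356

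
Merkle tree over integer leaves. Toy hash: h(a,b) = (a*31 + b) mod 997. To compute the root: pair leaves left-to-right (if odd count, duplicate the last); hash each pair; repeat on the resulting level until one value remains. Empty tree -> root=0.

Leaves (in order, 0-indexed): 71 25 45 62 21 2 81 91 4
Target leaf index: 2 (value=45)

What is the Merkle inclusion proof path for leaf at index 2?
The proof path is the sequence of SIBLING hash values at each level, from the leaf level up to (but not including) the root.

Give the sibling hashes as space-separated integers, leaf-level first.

L0 (leaves): [71, 25, 45, 62, 21, 2, 81, 91, 4], target index=2
L1: h(71,25)=(71*31+25)%997=232 [pair 0] h(45,62)=(45*31+62)%997=460 [pair 1] h(21,2)=(21*31+2)%997=653 [pair 2] h(81,91)=(81*31+91)%997=608 [pair 3] h(4,4)=(4*31+4)%997=128 [pair 4] -> [232, 460, 653, 608, 128]
  Sibling for proof at L0: 62
L2: h(232,460)=(232*31+460)%997=673 [pair 0] h(653,608)=(653*31+608)%997=911 [pair 1] h(128,128)=(128*31+128)%997=108 [pair 2] -> [673, 911, 108]
  Sibling for proof at L1: 232
L3: h(673,911)=(673*31+911)%997=837 [pair 0] h(108,108)=(108*31+108)%997=465 [pair 1] -> [837, 465]
  Sibling for proof at L2: 911
L4: h(837,465)=(837*31+465)%997=490 [pair 0] -> [490]
  Sibling for proof at L3: 465
Root: 490
Proof path (sibling hashes from leaf to root): [62, 232, 911, 465]

Answer: 62 232 911 465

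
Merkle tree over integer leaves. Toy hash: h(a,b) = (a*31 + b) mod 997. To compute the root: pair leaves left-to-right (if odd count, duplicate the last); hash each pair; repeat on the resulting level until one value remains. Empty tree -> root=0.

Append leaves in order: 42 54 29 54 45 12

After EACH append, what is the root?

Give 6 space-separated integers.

After append 42 (leaves=[42]):
  L0: [42]
  root=42
After append 54 (leaves=[42, 54]):
  L0: [42, 54]
  L1: h(42,54)=(42*31+54)%997=359 -> [359]
  root=359
After append 29 (leaves=[42, 54, 29]):
  L0: [42, 54, 29]
  L1: h(42,54)=(42*31+54)%997=359 h(29,29)=(29*31+29)%997=928 -> [359, 928]
  L2: h(359,928)=(359*31+928)%997=93 -> [93]
  root=93
After append 54 (leaves=[42, 54, 29, 54]):
  L0: [42, 54, 29, 54]
  L1: h(42,54)=(42*31+54)%997=359 h(29,54)=(29*31+54)%997=953 -> [359, 953]
  L2: h(359,953)=(359*31+953)%997=118 -> [118]
  root=118
After append 45 (leaves=[42, 54, 29, 54, 45]):
  L0: [42, 54, 29, 54, 45]
  L1: h(42,54)=(42*31+54)%997=359 h(29,54)=(29*31+54)%997=953 h(45,45)=(45*31+45)%997=443 -> [359, 953, 443]
  L2: h(359,953)=(359*31+953)%997=118 h(443,443)=(443*31+443)%997=218 -> [118, 218]
  L3: h(118,218)=(118*31+218)%997=885 -> [885]
  root=885
After append 12 (leaves=[42, 54, 29, 54, 45, 12]):
  L0: [42, 54, 29, 54, 45, 12]
  L1: h(42,54)=(42*31+54)%997=359 h(29,54)=(29*31+54)%997=953 h(45,12)=(45*31+12)%997=410 -> [359, 953, 410]
  L2: h(359,953)=(359*31+953)%997=118 h(410,410)=(410*31+410)%997=159 -> [118, 159]
  L3: h(118,159)=(118*31+159)%997=826 -> [826]
  root=826

Answer: 42 359 93 118 885 826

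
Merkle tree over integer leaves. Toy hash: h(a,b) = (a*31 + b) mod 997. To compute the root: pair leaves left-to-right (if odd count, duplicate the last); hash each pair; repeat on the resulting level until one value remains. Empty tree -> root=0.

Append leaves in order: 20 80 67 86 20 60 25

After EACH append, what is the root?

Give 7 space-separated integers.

After append 20 (leaves=[20]):
  L0: [20]
  root=20
After append 80 (leaves=[20, 80]):
  L0: [20, 80]
  L1: h(20,80)=(20*31+80)%997=700 -> [700]
  root=700
After append 67 (leaves=[20, 80, 67]):
  L0: [20, 80, 67]
  L1: h(20,80)=(20*31+80)%997=700 h(67,67)=(67*31+67)%997=150 -> [700, 150]
  L2: h(700,150)=(700*31+150)%997=913 -> [913]
  root=913
After append 86 (leaves=[20, 80, 67, 86]):
  L0: [20, 80, 67, 86]
  L1: h(20,80)=(20*31+80)%997=700 h(67,86)=(67*31+86)%997=169 -> [700, 169]
  L2: h(700,169)=(700*31+169)%997=932 -> [932]
  root=932
After append 20 (leaves=[20, 80, 67, 86, 20]):
  L0: [20, 80, 67, 86, 20]
  L1: h(20,80)=(20*31+80)%997=700 h(67,86)=(67*31+86)%997=169 h(20,20)=(20*31+20)%997=640 -> [700, 169, 640]
  L2: h(700,169)=(700*31+169)%997=932 h(640,640)=(640*31+640)%997=540 -> [932, 540]
  L3: h(932,540)=(932*31+540)%997=519 -> [519]
  root=519
After append 60 (leaves=[20, 80, 67, 86, 20, 60]):
  L0: [20, 80, 67, 86, 20, 60]
  L1: h(20,80)=(20*31+80)%997=700 h(67,86)=(67*31+86)%997=169 h(20,60)=(20*31+60)%997=680 -> [700, 169, 680]
  L2: h(700,169)=(700*31+169)%997=932 h(680,680)=(680*31+680)%997=823 -> [932, 823]
  L3: h(932,823)=(932*31+823)%997=802 -> [802]
  root=802
After append 25 (leaves=[20, 80, 67, 86, 20, 60, 25]):
  L0: [20, 80, 67, 86, 20, 60, 25]
  L1: h(20,80)=(20*31+80)%997=700 h(67,86)=(67*31+86)%997=169 h(20,60)=(20*31+60)%997=680 h(25,25)=(25*31+25)%997=800 -> [700, 169, 680, 800]
  L2: h(700,169)=(700*31+169)%997=932 h(680,800)=(680*31+800)%997=943 -> [932, 943]
  L3: h(932,943)=(932*31+943)%997=922 -> [922]
  root=922

Answer: 20 700 913 932 519 802 922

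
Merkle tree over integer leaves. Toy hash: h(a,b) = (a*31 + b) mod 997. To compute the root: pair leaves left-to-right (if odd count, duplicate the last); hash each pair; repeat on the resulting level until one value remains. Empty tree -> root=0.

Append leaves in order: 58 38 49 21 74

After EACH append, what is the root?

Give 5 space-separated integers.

After append 58 (leaves=[58]):
  L0: [58]
  root=58
After append 38 (leaves=[58, 38]):
  L0: [58, 38]
  L1: h(58,38)=(58*31+38)%997=839 -> [839]
  root=839
After append 49 (leaves=[58, 38, 49]):
  L0: [58, 38, 49]
  L1: h(58,38)=(58*31+38)%997=839 h(49,49)=(49*31+49)%997=571 -> [839, 571]
  L2: h(839,571)=(839*31+571)%997=658 -> [658]
  root=658
After append 21 (leaves=[58, 38, 49, 21]):
  L0: [58, 38, 49, 21]
  L1: h(58,38)=(58*31+38)%997=839 h(49,21)=(49*31+21)%997=543 -> [839, 543]
  L2: h(839,543)=(839*31+543)%997=630 -> [630]
  root=630
After append 74 (leaves=[58, 38, 49, 21, 74]):
  L0: [58, 38, 49, 21, 74]
  L1: h(58,38)=(58*31+38)%997=839 h(49,21)=(49*31+21)%997=543 h(74,74)=(74*31+74)%997=374 -> [839, 543, 374]
  L2: h(839,543)=(839*31+543)%997=630 h(374,374)=(374*31+374)%997=4 -> [630, 4]
  L3: h(630,4)=(630*31+4)%997=591 -> [591]
  root=591

Answer: 58 839 658 630 591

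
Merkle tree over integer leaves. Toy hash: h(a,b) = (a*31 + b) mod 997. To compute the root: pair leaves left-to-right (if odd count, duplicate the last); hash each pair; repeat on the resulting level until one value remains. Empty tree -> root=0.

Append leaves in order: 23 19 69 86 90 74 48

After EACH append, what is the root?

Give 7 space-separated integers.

Answer: 23 732 972 989 188 673 342

Derivation:
After append 23 (leaves=[23]):
  L0: [23]
  root=23
After append 19 (leaves=[23, 19]):
  L0: [23, 19]
  L1: h(23,19)=(23*31+19)%997=732 -> [732]
  root=732
After append 69 (leaves=[23, 19, 69]):
  L0: [23, 19, 69]
  L1: h(23,19)=(23*31+19)%997=732 h(69,69)=(69*31+69)%997=214 -> [732, 214]
  L2: h(732,214)=(732*31+214)%997=972 -> [972]
  root=972
After append 86 (leaves=[23, 19, 69, 86]):
  L0: [23, 19, 69, 86]
  L1: h(23,19)=(23*31+19)%997=732 h(69,86)=(69*31+86)%997=231 -> [732, 231]
  L2: h(732,231)=(732*31+231)%997=989 -> [989]
  root=989
After append 90 (leaves=[23, 19, 69, 86, 90]):
  L0: [23, 19, 69, 86, 90]
  L1: h(23,19)=(23*31+19)%997=732 h(69,86)=(69*31+86)%997=231 h(90,90)=(90*31+90)%997=886 -> [732, 231, 886]
  L2: h(732,231)=(732*31+231)%997=989 h(886,886)=(886*31+886)%997=436 -> [989, 436]
  L3: h(989,436)=(989*31+436)%997=188 -> [188]
  root=188
After append 74 (leaves=[23, 19, 69, 86, 90, 74]):
  L0: [23, 19, 69, 86, 90, 74]
  L1: h(23,19)=(23*31+19)%997=732 h(69,86)=(69*31+86)%997=231 h(90,74)=(90*31+74)%997=870 -> [732, 231, 870]
  L2: h(732,231)=(732*31+231)%997=989 h(870,870)=(870*31+870)%997=921 -> [989, 921]
  L3: h(989,921)=(989*31+921)%997=673 -> [673]
  root=673
After append 48 (leaves=[23, 19, 69, 86, 90, 74, 48]):
  L0: [23, 19, 69, 86, 90, 74, 48]
  L1: h(23,19)=(23*31+19)%997=732 h(69,86)=(69*31+86)%997=231 h(90,74)=(90*31+74)%997=870 h(48,48)=(48*31+48)%997=539 -> [732, 231, 870, 539]
  L2: h(732,231)=(732*31+231)%997=989 h(870,539)=(870*31+539)%997=590 -> [989, 590]
  L3: h(989,590)=(989*31+590)%997=342 -> [342]
  root=342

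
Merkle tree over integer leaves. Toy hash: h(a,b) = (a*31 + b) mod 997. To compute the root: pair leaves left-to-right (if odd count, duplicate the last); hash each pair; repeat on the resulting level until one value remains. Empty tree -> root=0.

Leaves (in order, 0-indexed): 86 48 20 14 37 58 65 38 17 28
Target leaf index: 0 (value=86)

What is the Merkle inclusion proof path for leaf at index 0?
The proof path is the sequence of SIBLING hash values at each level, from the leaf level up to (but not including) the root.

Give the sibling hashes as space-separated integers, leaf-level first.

L0 (leaves): [86, 48, 20, 14, 37, 58, 65, 38, 17, 28], target index=0
L1: h(86,48)=(86*31+48)%997=720 [pair 0] h(20,14)=(20*31+14)%997=634 [pair 1] h(37,58)=(37*31+58)%997=208 [pair 2] h(65,38)=(65*31+38)%997=59 [pair 3] h(17,28)=(17*31+28)%997=555 [pair 4] -> [720, 634, 208, 59, 555]
  Sibling for proof at L0: 48
L2: h(720,634)=(720*31+634)%997=23 [pair 0] h(208,59)=(208*31+59)%997=525 [pair 1] h(555,555)=(555*31+555)%997=811 [pair 2] -> [23, 525, 811]
  Sibling for proof at L1: 634
L3: h(23,525)=(23*31+525)%997=241 [pair 0] h(811,811)=(811*31+811)%997=30 [pair 1] -> [241, 30]
  Sibling for proof at L2: 525
L4: h(241,30)=(241*31+30)%997=522 [pair 0] -> [522]
  Sibling for proof at L3: 30
Root: 522
Proof path (sibling hashes from leaf to root): [48, 634, 525, 30]

Answer: 48 634 525 30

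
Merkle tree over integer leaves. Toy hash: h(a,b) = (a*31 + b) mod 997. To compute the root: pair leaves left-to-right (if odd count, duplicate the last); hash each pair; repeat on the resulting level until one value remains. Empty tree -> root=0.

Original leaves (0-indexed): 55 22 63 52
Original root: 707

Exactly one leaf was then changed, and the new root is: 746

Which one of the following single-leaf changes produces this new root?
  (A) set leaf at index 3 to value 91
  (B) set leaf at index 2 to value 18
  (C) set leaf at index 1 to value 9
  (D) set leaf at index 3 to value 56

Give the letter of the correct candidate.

Answer: A

Derivation:
Original leaves: [55, 22, 63, 52]
Target new root: 746
Try each candidate change and compute the resulting root:
Candidate A: set leaf[3] = 91 -> leaves = [55, 22, 63, 91]
  L0: [55, 22, 63, 91]
  L1: h(55,22)=(55*31+22)%997=730 h(63,91)=(63*31+91)%997=50 -> [730, 50]
  L2: h(730,50)=(730*31+50)%997=746 -> [746]
  root = 746 == target 746  ** MATCH **
Candidate B: set leaf[2] = 18 -> leaves = [55, 22, 18, 52]
  L0: [55, 22, 18, 52]
  L1: h(55,22)=(55*31+22)%997=730 h(18,52)=(18*31+52)%997=610 -> [730, 610]
  L2: h(730,610)=(730*31+610)%997=309 -> [309]
  root = 309 != target 746
Candidate C: set leaf[1] = 9 -> leaves = [55, 9, 63, 52]
  L0: [55, 9, 63, 52]
  L1: h(55,9)=(55*31+9)%997=717 h(63,52)=(63*31+52)%997=11 -> [717, 11]
  L2: h(717,11)=(717*31+11)%997=304 -> [304]
  root = 304 != target 746
Candidate D: set leaf[3] = 56 -> leaves = [55, 22, 63, 56]
  L0: [55, 22, 63, 56]
  L1: h(55,22)=(55*31+22)%997=730 h(63,56)=(63*31+56)%997=15 -> [730, 15]
  L2: h(730,15)=(730*31+15)%997=711 -> [711]
  root = 711 != target 746
Candidate A produces the target root.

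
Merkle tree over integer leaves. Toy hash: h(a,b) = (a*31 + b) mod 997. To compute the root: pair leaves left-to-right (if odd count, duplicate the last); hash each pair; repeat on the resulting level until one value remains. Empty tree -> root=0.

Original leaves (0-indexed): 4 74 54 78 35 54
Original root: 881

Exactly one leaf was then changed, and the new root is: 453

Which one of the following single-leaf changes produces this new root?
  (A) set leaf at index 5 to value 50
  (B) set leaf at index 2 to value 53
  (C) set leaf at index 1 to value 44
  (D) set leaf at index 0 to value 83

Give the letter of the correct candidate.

Answer: D

Derivation:
Original leaves: [4, 74, 54, 78, 35, 54]
Target new root: 453
Try each candidate change and compute the resulting root:
Candidate A: set leaf[5] = 50 -> leaves = [4, 74, 54, 78, 35, 50]
  L0: [4, 74, 54, 78, 35, 50]
  L1: h(4,74)=(4*31+74)%997=198 h(54,78)=(54*31+78)%997=755 h(35,50)=(35*31+50)%997=138 -> [198, 755, 138]
  L2: h(198,755)=(198*31+755)%997=911 h(138,138)=(138*31+138)%997=428 -> [911, 428]
  L3: h(911,428)=(911*31+428)%997=753 -> [753]
  root = 753 != target 453
Candidate B: set leaf[2] = 53 -> leaves = [4, 74, 53, 78, 35, 54]
  L0: [4, 74, 53, 78, 35, 54]
  L1: h(4,74)=(4*31+74)%997=198 h(53,78)=(53*31+78)%997=724 h(35,54)=(35*31+54)%997=142 -> [198, 724, 142]
  L2: h(198,724)=(198*31+724)%997=880 h(142,142)=(142*31+142)%997=556 -> [880, 556]
  L3: h(880,556)=(880*31+556)%997=917 -> [917]
  root = 917 != target 453
Candidate C: set leaf[1] = 44 -> leaves = [4, 44, 54, 78, 35, 54]
  L0: [4, 44, 54, 78, 35, 54]
  L1: h(4,44)=(4*31+44)%997=168 h(54,78)=(54*31+78)%997=755 h(35,54)=(35*31+54)%997=142 -> [168, 755, 142]
  L2: h(168,755)=(168*31+755)%997=978 h(142,142)=(142*31+142)%997=556 -> [978, 556]
  L3: h(978,556)=(978*31+556)%997=964 -> [964]
  root = 964 != target 453
Candidate D: set leaf[0] = 83 -> leaves = [83, 74, 54, 78, 35, 54]
  L0: [83, 74, 54, 78, 35, 54]
  L1: h(83,74)=(83*31+74)%997=653 h(54,78)=(54*31+78)%997=755 h(35,54)=(35*31+54)%997=142 -> [653, 755, 142]
  L2: h(653,755)=(653*31+755)%997=61 h(142,142)=(142*31+142)%997=556 -> [61, 556]
  L3: h(61,556)=(61*31+556)%997=453 -> [453]
  root = 453 == target 453  ** MATCH **
Candidate D produces the target root.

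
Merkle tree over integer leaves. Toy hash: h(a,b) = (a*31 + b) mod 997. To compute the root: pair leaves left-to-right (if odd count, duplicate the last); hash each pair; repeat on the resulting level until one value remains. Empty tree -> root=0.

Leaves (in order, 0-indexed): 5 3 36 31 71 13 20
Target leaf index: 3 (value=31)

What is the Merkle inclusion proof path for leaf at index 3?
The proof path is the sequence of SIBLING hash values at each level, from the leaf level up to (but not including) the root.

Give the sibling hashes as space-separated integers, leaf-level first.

Answer: 36 158 481

Derivation:
L0 (leaves): [5, 3, 36, 31, 71, 13, 20], target index=3
L1: h(5,3)=(5*31+3)%997=158 [pair 0] h(36,31)=(36*31+31)%997=150 [pair 1] h(71,13)=(71*31+13)%997=220 [pair 2] h(20,20)=(20*31+20)%997=640 [pair 3] -> [158, 150, 220, 640]
  Sibling for proof at L0: 36
L2: h(158,150)=(158*31+150)%997=63 [pair 0] h(220,640)=(220*31+640)%997=481 [pair 1] -> [63, 481]
  Sibling for proof at L1: 158
L3: h(63,481)=(63*31+481)%997=440 [pair 0] -> [440]
  Sibling for proof at L2: 481
Root: 440
Proof path (sibling hashes from leaf to root): [36, 158, 481]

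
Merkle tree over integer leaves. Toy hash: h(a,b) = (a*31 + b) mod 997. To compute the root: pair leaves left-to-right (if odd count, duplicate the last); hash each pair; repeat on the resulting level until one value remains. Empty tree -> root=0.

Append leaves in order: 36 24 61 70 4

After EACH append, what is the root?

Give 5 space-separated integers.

After append 36 (leaves=[36]):
  L0: [36]
  root=36
After append 24 (leaves=[36, 24]):
  L0: [36, 24]
  L1: h(36,24)=(36*31+24)%997=143 -> [143]
  root=143
After append 61 (leaves=[36, 24, 61]):
  L0: [36, 24, 61]
  L1: h(36,24)=(36*31+24)%997=143 h(61,61)=(61*31+61)%997=955 -> [143, 955]
  L2: h(143,955)=(143*31+955)%997=403 -> [403]
  root=403
After append 70 (leaves=[36, 24, 61, 70]):
  L0: [36, 24, 61, 70]
  L1: h(36,24)=(36*31+24)%997=143 h(61,70)=(61*31+70)%997=964 -> [143, 964]
  L2: h(143,964)=(143*31+964)%997=412 -> [412]
  root=412
After append 4 (leaves=[36, 24, 61, 70, 4]):
  L0: [36, 24, 61, 70, 4]
  L1: h(36,24)=(36*31+24)%997=143 h(61,70)=(61*31+70)%997=964 h(4,4)=(4*31+4)%997=128 -> [143, 964, 128]
  L2: h(143,964)=(143*31+964)%997=412 h(128,128)=(128*31+128)%997=108 -> [412, 108]
  L3: h(412,108)=(412*31+108)%997=916 -> [916]
  root=916

Answer: 36 143 403 412 916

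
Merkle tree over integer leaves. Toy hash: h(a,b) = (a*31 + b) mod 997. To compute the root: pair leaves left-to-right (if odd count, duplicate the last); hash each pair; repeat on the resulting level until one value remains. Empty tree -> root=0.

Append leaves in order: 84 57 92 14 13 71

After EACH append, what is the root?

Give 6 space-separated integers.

Answer: 84 667 690 612 380 242

Derivation:
After append 84 (leaves=[84]):
  L0: [84]
  root=84
After append 57 (leaves=[84, 57]):
  L0: [84, 57]
  L1: h(84,57)=(84*31+57)%997=667 -> [667]
  root=667
After append 92 (leaves=[84, 57, 92]):
  L0: [84, 57, 92]
  L1: h(84,57)=(84*31+57)%997=667 h(92,92)=(92*31+92)%997=950 -> [667, 950]
  L2: h(667,950)=(667*31+950)%997=690 -> [690]
  root=690
After append 14 (leaves=[84, 57, 92, 14]):
  L0: [84, 57, 92, 14]
  L1: h(84,57)=(84*31+57)%997=667 h(92,14)=(92*31+14)%997=872 -> [667, 872]
  L2: h(667,872)=(667*31+872)%997=612 -> [612]
  root=612
After append 13 (leaves=[84, 57, 92, 14, 13]):
  L0: [84, 57, 92, 14, 13]
  L1: h(84,57)=(84*31+57)%997=667 h(92,14)=(92*31+14)%997=872 h(13,13)=(13*31+13)%997=416 -> [667, 872, 416]
  L2: h(667,872)=(667*31+872)%997=612 h(416,416)=(416*31+416)%997=351 -> [612, 351]
  L3: h(612,351)=(612*31+351)%997=380 -> [380]
  root=380
After append 71 (leaves=[84, 57, 92, 14, 13, 71]):
  L0: [84, 57, 92, 14, 13, 71]
  L1: h(84,57)=(84*31+57)%997=667 h(92,14)=(92*31+14)%997=872 h(13,71)=(13*31+71)%997=474 -> [667, 872, 474]
  L2: h(667,872)=(667*31+872)%997=612 h(474,474)=(474*31+474)%997=213 -> [612, 213]
  L3: h(612,213)=(612*31+213)%997=242 -> [242]
  root=242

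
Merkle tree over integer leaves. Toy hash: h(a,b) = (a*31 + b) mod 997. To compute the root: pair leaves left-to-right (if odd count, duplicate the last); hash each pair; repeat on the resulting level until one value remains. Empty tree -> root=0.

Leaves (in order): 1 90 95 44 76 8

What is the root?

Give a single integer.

Answer: 443

Derivation:
L0: [1, 90, 95, 44, 76, 8]
L1: h(1,90)=(1*31+90)%997=121 h(95,44)=(95*31+44)%997=995 h(76,8)=(76*31+8)%997=370 -> [121, 995, 370]
L2: h(121,995)=(121*31+995)%997=758 h(370,370)=(370*31+370)%997=873 -> [758, 873]
L3: h(758,873)=(758*31+873)%997=443 -> [443]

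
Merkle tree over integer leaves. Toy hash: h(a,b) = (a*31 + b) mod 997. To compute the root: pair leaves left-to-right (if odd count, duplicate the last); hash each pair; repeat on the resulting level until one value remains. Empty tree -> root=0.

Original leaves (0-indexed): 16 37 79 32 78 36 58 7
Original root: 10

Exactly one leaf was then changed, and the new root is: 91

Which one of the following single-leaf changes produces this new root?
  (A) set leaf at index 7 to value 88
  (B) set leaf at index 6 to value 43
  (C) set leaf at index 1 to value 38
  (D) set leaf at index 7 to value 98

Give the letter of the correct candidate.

Original leaves: [16, 37, 79, 32, 78, 36, 58, 7]
Target new root: 91
Try each candidate change and compute the resulting root:
Candidate A: set leaf[7] = 88 -> leaves = [16, 37, 79, 32, 78, 36, 58, 88]
  L0: [16, 37, 79, 32, 78, 36, 58, 88]
  L1: h(16,37)=(16*31+37)%997=533 h(79,32)=(79*31+32)%997=487 h(78,36)=(78*31+36)%997=460 h(58,88)=(58*31+88)%997=889 -> [533, 487, 460, 889]
  L2: h(533,487)=(533*31+487)%997=61 h(460,889)=(460*31+889)%997=194 -> [61, 194]
  L3: h(61,194)=(61*31+194)%997=91 -> [91]
  root = 91 == target 91  ** MATCH **
Candidate B: set leaf[6] = 43 -> leaves = [16, 37, 79, 32, 78, 36, 43, 7]
  L0: [16, 37, 79, 32, 78, 36, 43, 7]
  L1: h(16,37)=(16*31+37)%997=533 h(79,32)=(79*31+32)%997=487 h(78,36)=(78*31+36)%997=460 h(43,7)=(43*31+7)%997=343 -> [533, 487, 460, 343]
  L2: h(533,487)=(533*31+487)%997=61 h(460,343)=(460*31+343)%997=645 -> [61, 645]
  L3: h(61,645)=(61*31+645)%997=542 -> [542]
  root = 542 != target 91
Candidate C: set leaf[1] = 38 -> leaves = [16, 38, 79, 32, 78, 36, 58, 7]
  L0: [16, 38, 79, 32, 78, 36, 58, 7]
  L1: h(16,38)=(16*31+38)%997=534 h(79,32)=(79*31+32)%997=487 h(78,36)=(78*31+36)%997=460 h(58,7)=(58*31+7)%997=808 -> [534, 487, 460, 808]
  L2: h(534,487)=(534*31+487)%997=92 h(460,808)=(460*31+808)%997=113 -> [92, 113]
  L3: h(92,113)=(92*31+113)%997=971 -> [971]
  root = 971 != target 91
Candidate D: set leaf[7] = 98 -> leaves = [16, 37, 79, 32, 78, 36, 58, 98]
  L0: [16, 37, 79, 32, 78, 36, 58, 98]
  L1: h(16,37)=(16*31+37)%997=533 h(79,32)=(79*31+32)%997=487 h(78,36)=(78*31+36)%997=460 h(58,98)=(58*31+98)%997=899 -> [533, 487, 460, 899]
  L2: h(533,487)=(533*31+487)%997=61 h(460,899)=(460*31+899)%997=204 -> [61, 204]
  L3: h(61,204)=(61*31+204)%997=101 -> [101]
  root = 101 != target 91
Candidate A produces the target root.

Answer: A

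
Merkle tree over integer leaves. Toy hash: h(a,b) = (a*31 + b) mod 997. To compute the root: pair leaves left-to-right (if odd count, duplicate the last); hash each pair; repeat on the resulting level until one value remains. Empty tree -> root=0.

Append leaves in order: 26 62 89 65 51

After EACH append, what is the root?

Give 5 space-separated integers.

After append 26 (leaves=[26]):
  L0: [26]
  root=26
After append 62 (leaves=[26, 62]):
  L0: [26, 62]
  L1: h(26,62)=(26*31+62)%997=868 -> [868]
  root=868
After append 89 (leaves=[26, 62, 89]):
  L0: [26, 62, 89]
  L1: h(26,62)=(26*31+62)%997=868 h(89,89)=(89*31+89)%997=854 -> [868, 854]
  L2: h(868,854)=(868*31+854)%997=843 -> [843]
  root=843
After append 65 (leaves=[26, 62, 89, 65]):
  L0: [26, 62, 89, 65]
  L1: h(26,62)=(26*31+62)%997=868 h(89,65)=(89*31+65)%997=830 -> [868, 830]
  L2: h(868,830)=(868*31+830)%997=819 -> [819]
  root=819
After append 51 (leaves=[26, 62, 89, 65, 51]):
  L0: [26, 62, 89, 65, 51]
  L1: h(26,62)=(26*31+62)%997=868 h(89,65)=(89*31+65)%997=830 h(51,51)=(51*31+51)%997=635 -> [868, 830, 635]
  L2: h(868,830)=(868*31+830)%997=819 h(635,635)=(635*31+635)%997=380 -> [819, 380]
  L3: h(819,380)=(819*31+380)%997=844 -> [844]
  root=844

Answer: 26 868 843 819 844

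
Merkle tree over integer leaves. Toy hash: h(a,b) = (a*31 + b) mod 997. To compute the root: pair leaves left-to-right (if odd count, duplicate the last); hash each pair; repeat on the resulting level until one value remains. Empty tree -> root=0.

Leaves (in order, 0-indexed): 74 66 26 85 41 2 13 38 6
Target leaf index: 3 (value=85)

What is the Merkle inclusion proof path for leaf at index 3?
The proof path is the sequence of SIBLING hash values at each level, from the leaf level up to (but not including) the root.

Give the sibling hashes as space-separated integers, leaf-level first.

L0 (leaves): [74, 66, 26, 85, 41, 2, 13, 38, 6], target index=3
L1: h(74,66)=(74*31+66)%997=366 [pair 0] h(26,85)=(26*31+85)%997=891 [pair 1] h(41,2)=(41*31+2)%997=276 [pair 2] h(13,38)=(13*31+38)%997=441 [pair 3] h(6,6)=(6*31+6)%997=192 [pair 4] -> [366, 891, 276, 441, 192]
  Sibling for proof at L0: 26
L2: h(366,891)=(366*31+891)%997=273 [pair 0] h(276,441)=(276*31+441)%997=24 [pair 1] h(192,192)=(192*31+192)%997=162 [pair 2] -> [273, 24, 162]
  Sibling for proof at L1: 366
L3: h(273,24)=(273*31+24)%997=511 [pair 0] h(162,162)=(162*31+162)%997=199 [pair 1] -> [511, 199]
  Sibling for proof at L2: 24
L4: h(511,199)=(511*31+199)%997=88 [pair 0] -> [88]
  Sibling for proof at L3: 199
Root: 88
Proof path (sibling hashes from leaf to root): [26, 366, 24, 199]

Answer: 26 366 24 199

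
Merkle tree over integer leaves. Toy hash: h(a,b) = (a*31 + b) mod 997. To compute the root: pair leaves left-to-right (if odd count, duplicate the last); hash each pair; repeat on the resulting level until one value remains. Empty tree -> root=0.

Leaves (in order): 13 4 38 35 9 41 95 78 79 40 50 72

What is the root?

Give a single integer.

Answer: 638

Derivation:
L0: [13, 4, 38, 35, 9, 41, 95, 78, 79, 40, 50, 72]
L1: h(13,4)=(13*31+4)%997=407 h(38,35)=(38*31+35)%997=216 h(9,41)=(9*31+41)%997=320 h(95,78)=(95*31+78)%997=32 h(79,40)=(79*31+40)%997=495 h(50,72)=(50*31+72)%997=625 -> [407, 216, 320, 32, 495, 625]
L2: h(407,216)=(407*31+216)%997=869 h(320,32)=(320*31+32)%997=979 h(495,625)=(495*31+625)%997=18 -> [869, 979, 18]
L3: h(869,979)=(869*31+979)%997=2 h(18,18)=(18*31+18)%997=576 -> [2, 576]
L4: h(2,576)=(2*31+576)%997=638 -> [638]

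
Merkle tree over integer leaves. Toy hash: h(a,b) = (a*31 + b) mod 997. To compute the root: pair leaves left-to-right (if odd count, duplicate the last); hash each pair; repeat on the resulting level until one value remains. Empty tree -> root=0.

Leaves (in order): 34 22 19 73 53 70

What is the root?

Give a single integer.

Answer: 710

Derivation:
L0: [34, 22, 19, 73, 53, 70]
L1: h(34,22)=(34*31+22)%997=79 h(19,73)=(19*31+73)%997=662 h(53,70)=(53*31+70)%997=716 -> [79, 662, 716]
L2: h(79,662)=(79*31+662)%997=120 h(716,716)=(716*31+716)%997=978 -> [120, 978]
L3: h(120,978)=(120*31+978)%997=710 -> [710]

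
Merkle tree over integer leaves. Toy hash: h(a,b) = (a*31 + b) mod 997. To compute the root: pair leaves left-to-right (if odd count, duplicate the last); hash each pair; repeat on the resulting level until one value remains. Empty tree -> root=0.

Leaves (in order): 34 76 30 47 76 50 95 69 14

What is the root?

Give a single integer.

L0: [34, 76, 30, 47, 76, 50, 95, 69, 14]
L1: h(34,76)=(34*31+76)%997=133 h(30,47)=(30*31+47)%997=977 h(76,50)=(76*31+50)%997=412 h(95,69)=(95*31+69)%997=23 h(14,14)=(14*31+14)%997=448 -> [133, 977, 412, 23, 448]
L2: h(133,977)=(133*31+977)%997=115 h(412,23)=(412*31+23)%997=831 h(448,448)=(448*31+448)%997=378 -> [115, 831, 378]
L3: h(115,831)=(115*31+831)%997=408 h(378,378)=(378*31+378)%997=132 -> [408, 132]
L4: h(408,132)=(408*31+132)%997=816 -> [816]

Answer: 816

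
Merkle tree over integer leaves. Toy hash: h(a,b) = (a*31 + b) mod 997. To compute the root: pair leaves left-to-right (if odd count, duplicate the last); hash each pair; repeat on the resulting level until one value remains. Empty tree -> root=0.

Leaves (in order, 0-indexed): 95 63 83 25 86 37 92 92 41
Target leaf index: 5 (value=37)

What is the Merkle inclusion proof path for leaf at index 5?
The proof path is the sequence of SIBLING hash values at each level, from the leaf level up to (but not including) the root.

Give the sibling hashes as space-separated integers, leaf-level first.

Answer: 86 950 134 529

Derivation:
L0 (leaves): [95, 63, 83, 25, 86, 37, 92, 92, 41], target index=5
L1: h(95,63)=(95*31+63)%997=17 [pair 0] h(83,25)=(83*31+25)%997=604 [pair 1] h(86,37)=(86*31+37)%997=709 [pair 2] h(92,92)=(92*31+92)%997=950 [pair 3] h(41,41)=(41*31+41)%997=315 [pair 4] -> [17, 604, 709, 950, 315]
  Sibling for proof at L0: 86
L2: h(17,604)=(17*31+604)%997=134 [pair 0] h(709,950)=(709*31+950)%997=995 [pair 1] h(315,315)=(315*31+315)%997=110 [pair 2] -> [134, 995, 110]
  Sibling for proof at L1: 950
L3: h(134,995)=(134*31+995)%997=164 [pair 0] h(110,110)=(110*31+110)%997=529 [pair 1] -> [164, 529]
  Sibling for proof at L2: 134
L4: h(164,529)=(164*31+529)%997=628 [pair 0] -> [628]
  Sibling for proof at L3: 529
Root: 628
Proof path (sibling hashes from leaf to root): [86, 950, 134, 529]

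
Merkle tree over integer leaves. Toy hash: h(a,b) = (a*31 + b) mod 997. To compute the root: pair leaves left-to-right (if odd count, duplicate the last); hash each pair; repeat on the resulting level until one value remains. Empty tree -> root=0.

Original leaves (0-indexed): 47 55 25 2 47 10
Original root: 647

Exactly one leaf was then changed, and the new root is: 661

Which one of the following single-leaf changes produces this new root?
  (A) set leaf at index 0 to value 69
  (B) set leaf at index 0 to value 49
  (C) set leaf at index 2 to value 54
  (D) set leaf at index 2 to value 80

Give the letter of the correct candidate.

Original leaves: [47, 55, 25, 2, 47, 10]
Target new root: 661
Try each candidate change and compute the resulting root:
Candidate A: set leaf[0] = 69 -> leaves = [69, 55, 25, 2, 47, 10]
  L0: [69, 55, 25, 2, 47, 10]
  L1: h(69,55)=(69*31+55)%997=200 h(25,2)=(25*31+2)%997=777 h(47,10)=(47*31+10)%997=470 -> [200, 777, 470]
  L2: h(200,777)=(200*31+777)%997=995 h(470,470)=(470*31+470)%997=85 -> [995, 85]
  L3: h(995,85)=(995*31+85)%997=23 -> [23]
  root = 23 != target 661
Candidate B: set leaf[0] = 49 -> leaves = [49, 55, 25, 2, 47, 10]
  L0: [49, 55, 25, 2, 47, 10]
  L1: h(49,55)=(49*31+55)%997=577 h(25,2)=(25*31+2)%997=777 h(47,10)=(47*31+10)%997=470 -> [577, 777, 470]
  L2: h(577,777)=(577*31+777)%997=718 h(470,470)=(470*31+470)%997=85 -> [718, 85]
  L3: h(718,85)=(718*31+85)%997=409 -> [409]
  root = 409 != target 661
Candidate C: set leaf[2] = 54 -> leaves = [47, 55, 54, 2, 47, 10]
  L0: [47, 55, 54, 2, 47, 10]
  L1: h(47,55)=(47*31+55)%997=515 h(54,2)=(54*31+2)%997=679 h(47,10)=(47*31+10)%997=470 -> [515, 679, 470]
  L2: h(515,679)=(515*31+679)%997=692 h(470,470)=(470*31+470)%997=85 -> [692, 85]
  L3: h(692,85)=(692*31+85)%997=600 -> [600]
  root = 600 != target 661
Candidate D: set leaf[2] = 80 -> leaves = [47, 55, 80, 2, 47, 10]
  L0: [47, 55, 80, 2, 47, 10]
  L1: h(47,55)=(47*31+55)%997=515 h(80,2)=(80*31+2)%997=488 h(47,10)=(47*31+10)%997=470 -> [515, 488, 470]
  L2: h(515,488)=(515*31+488)%997=501 h(470,470)=(470*31+470)%997=85 -> [501, 85]
  L3: h(501,85)=(501*31+85)%997=661 -> [661]
  root = 661 == target 661  ** MATCH **
Candidate D produces the target root.

Answer: D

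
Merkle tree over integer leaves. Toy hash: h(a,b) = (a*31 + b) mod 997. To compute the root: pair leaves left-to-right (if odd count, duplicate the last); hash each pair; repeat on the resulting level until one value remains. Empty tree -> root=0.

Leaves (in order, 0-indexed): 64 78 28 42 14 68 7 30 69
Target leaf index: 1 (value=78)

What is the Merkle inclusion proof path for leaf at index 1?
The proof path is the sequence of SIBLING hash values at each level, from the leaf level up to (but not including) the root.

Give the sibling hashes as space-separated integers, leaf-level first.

L0 (leaves): [64, 78, 28, 42, 14, 68, 7, 30, 69], target index=1
L1: h(64,78)=(64*31+78)%997=68 [pair 0] h(28,42)=(28*31+42)%997=910 [pair 1] h(14,68)=(14*31+68)%997=502 [pair 2] h(7,30)=(7*31+30)%997=247 [pair 3] h(69,69)=(69*31+69)%997=214 [pair 4] -> [68, 910, 502, 247, 214]
  Sibling for proof at L0: 64
L2: h(68,910)=(68*31+910)%997=27 [pair 0] h(502,247)=(502*31+247)%997=854 [pair 1] h(214,214)=(214*31+214)%997=866 [pair 2] -> [27, 854, 866]
  Sibling for proof at L1: 910
L3: h(27,854)=(27*31+854)%997=694 [pair 0] h(866,866)=(866*31+866)%997=793 [pair 1] -> [694, 793]
  Sibling for proof at L2: 854
L4: h(694,793)=(694*31+793)%997=373 [pair 0] -> [373]
  Sibling for proof at L3: 793
Root: 373
Proof path (sibling hashes from leaf to root): [64, 910, 854, 793]

Answer: 64 910 854 793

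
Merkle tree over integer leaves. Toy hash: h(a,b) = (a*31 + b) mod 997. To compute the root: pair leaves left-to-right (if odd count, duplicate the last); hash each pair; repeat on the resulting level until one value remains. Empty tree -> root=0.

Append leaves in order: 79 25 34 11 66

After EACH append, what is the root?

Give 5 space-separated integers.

After append 79 (leaves=[79]):
  L0: [79]
  root=79
After append 25 (leaves=[79, 25]):
  L0: [79, 25]
  L1: h(79,25)=(79*31+25)%997=480 -> [480]
  root=480
After append 34 (leaves=[79, 25, 34]):
  L0: [79, 25, 34]
  L1: h(79,25)=(79*31+25)%997=480 h(34,34)=(34*31+34)%997=91 -> [480, 91]
  L2: h(480,91)=(480*31+91)%997=16 -> [16]
  root=16
After append 11 (leaves=[79, 25, 34, 11]):
  L0: [79, 25, 34, 11]
  L1: h(79,25)=(79*31+25)%997=480 h(34,11)=(34*31+11)%997=68 -> [480, 68]
  L2: h(480,68)=(480*31+68)%997=990 -> [990]
  root=990
After append 66 (leaves=[79, 25, 34, 11, 66]):
  L0: [79, 25, 34, 11, 66]
  L1: h(79,25)=(79*31+25)%997=480 h(34,11)=(34*31+11)%997=68 h(66,66)=(66*31+66)%997=118 -> [480, 68, 118]
  L2: h(480,68)=(480*31+68)%997=990 h(118,118)=(118*31+118)%997=785 -> [990, 785]
  L3: h(990,785)=(990*31+785)%997=568 -> [568]
  root=568

Answer: 79 480 16 990 568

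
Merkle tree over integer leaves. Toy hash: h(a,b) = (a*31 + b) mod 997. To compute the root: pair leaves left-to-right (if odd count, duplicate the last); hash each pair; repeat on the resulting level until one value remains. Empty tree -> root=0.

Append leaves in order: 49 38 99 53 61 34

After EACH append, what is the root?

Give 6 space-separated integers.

After append 49 (leaves=[49]):
  L0: [49]
  root=49
After append 38 (leaves=[49, 38]):
  L0: [49, 38]
  L1: h(49,38)=(49*31+38)%997=560 -> [560]
  root=560
After append 99 (leaves=[49, 38, 99]):
  L0: [49, 38, 99]
  L1: h(49,38)=(49*31+38)%997=560 h(99,99)=(99*31+99)%997=177 -> [560, 177]
  L2: h(560,177)=(560*31+177)%997=588 -> [588]
  root=588
After append 53 (leaves=[49, 38, 99, 53]):
  L0: [49, 38, 99, 53]
  L1: h(49,38)=(49*31+38)%997=560 h(99,53)=(99*31+53)%997=131 -> [560, 131]
  L2: h(560,131)=(560*31+131)%997=542 -> [542]
  root=542
After append 61 (leaves=[49, 38, 99, 53, 61]):
  L0: [49, 38, 99, 53, 61]
  L1: h(49,38)=(49*31+38)%997=560 h(99,53)=(99*31+53)%997=131 h(61,61)=(61*31+61)%997=955 -> [560, 131, 955]
  L2: h(560,131)=(560*31+131)%997=542 h(955,955)=(955*31+955)%997=650 -> [542, 650]
  L3: h(542,650)=(542*31+650)%997=503 -> [503]
  root=503
After append 34 (leaves=[49, 38, 99, 53, 61, 34]):
  L0: [49, 38, 99, 53, 61, 34]
  L1: h(49,38)=(49*31+38)%997=560 h(99,53)=(99*31+53)%997=131 h(61,34)=(61*31+34)%997=928 -> [560, 131, 928]
  L2: h(560,131)=(560*31+131)%997=542 h(928,928)=(928*31+928)%997=783 -> [542, 783]
  L3: h(542,783)=(542*31+783)%997=636 -> [636]
  root=636

Answer: 49 560 588 542 503 636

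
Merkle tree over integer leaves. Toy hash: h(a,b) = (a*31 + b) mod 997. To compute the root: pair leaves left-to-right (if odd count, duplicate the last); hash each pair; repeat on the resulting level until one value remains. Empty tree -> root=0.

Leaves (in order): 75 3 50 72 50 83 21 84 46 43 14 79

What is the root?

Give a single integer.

Answer: 552

Derivation:
L0: [75, 3, 50, 72, 50, 83, 21, 84, 46, 43, 14, 79]
L1: h(75,3)=(75*31+3)%997=334 h(50,72)=(50*31+72)%997=625 h(50,83)=(50*31+83)%997=636 h(21,84)=(21*31+84)%997=735 h(46,43)=(46*31+43)%997=472 h(14,79)=(14*31+79)%997=513 -> [334, 625, 636, 735, 472, 513]
L2: h(334,625)=(334*31+625)%997=12 h(636,735)=(636*31+735)%997=511 h(472,513)=(472*31+513)%997=190 -> [12, 511, 190]
L3: h(12,511)=(12*31+511)%997=883 h(190,190)=(190*31+190)%997=98 -> [883, 98]
L4: h(883,98)=(883*31+98)%997=552 -> [552]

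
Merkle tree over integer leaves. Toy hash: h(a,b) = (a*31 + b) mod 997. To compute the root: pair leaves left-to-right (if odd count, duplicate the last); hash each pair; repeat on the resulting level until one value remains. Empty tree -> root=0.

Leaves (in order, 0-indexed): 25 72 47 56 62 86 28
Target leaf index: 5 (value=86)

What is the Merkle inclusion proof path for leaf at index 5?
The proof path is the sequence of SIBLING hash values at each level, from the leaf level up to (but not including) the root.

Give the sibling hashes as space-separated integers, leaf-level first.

L0 (leaves): [25, 72, 47, 56, 62, 86, 28], target index=5
L1: h(25,72)=(25*31+72)%997=847 [pair 0] h(47,56)=(47*31+56)%997=516 [pair 1] h(62,86)=(62*31+86)%997=14 [pair 2] h(28,28)=(28*31+28)%997=896 [pair 3] -> [847, 516, 14, 896]
  Sibling for proof at L0: 62
L2: h(847,516)=(847*31+516)%997=851 [pair 0] h(14,896)=(14*31+896)%997=333 [pair 1] -> [851, 333]
  Sibling for proof at L1: 896
L3: h(851,333)=(851*31+333)%997=792 [pair 0] -> [792]
  Sibling for proof at L2: 851
Root: 792
Proof path (sibling hashes from leaf to root): [62, 896, 851]

Answer: 62 896 851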